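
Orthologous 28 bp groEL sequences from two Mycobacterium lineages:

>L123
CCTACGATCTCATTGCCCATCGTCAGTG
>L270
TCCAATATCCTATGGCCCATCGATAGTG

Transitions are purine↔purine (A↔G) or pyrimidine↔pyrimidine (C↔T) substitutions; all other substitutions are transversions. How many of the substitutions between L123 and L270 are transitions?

5

Mismatches occur at site 1 (C→T, transition), site 3 (T→C, transition), site 5 (C→A, transversion), site 6 (G→T, transversion), site 10 (T→C, transition), site 11 (C→T, transition), site 14 (T→G, transversion), site 23 (T→A, transversion), site 24 (C→T, transition).
Of the 9 differences, 5 transitions and 4 transversions, so the answer is 5.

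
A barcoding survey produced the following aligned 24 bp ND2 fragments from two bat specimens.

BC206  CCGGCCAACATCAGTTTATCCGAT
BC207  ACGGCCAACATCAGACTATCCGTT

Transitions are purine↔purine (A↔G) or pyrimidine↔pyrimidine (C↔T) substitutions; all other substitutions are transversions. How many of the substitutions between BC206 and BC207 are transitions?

Differing sites — 1:C/A (Tv); 15:T/A (Tv); 16:T/C (Ti); 23:A/T (Tv).
Of the 4 differences, 1 transition and 3 transversions, so the answer is 1.

1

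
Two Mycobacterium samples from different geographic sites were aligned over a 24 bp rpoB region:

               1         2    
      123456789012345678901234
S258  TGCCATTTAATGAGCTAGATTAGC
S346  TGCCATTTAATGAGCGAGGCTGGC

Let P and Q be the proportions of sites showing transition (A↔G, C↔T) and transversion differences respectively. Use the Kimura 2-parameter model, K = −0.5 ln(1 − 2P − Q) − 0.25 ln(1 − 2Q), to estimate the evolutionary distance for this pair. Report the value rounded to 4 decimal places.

The sequences differ at positions 16 (T/G, transversion), 19 (A/G, transition), 20 (T/C, transition), 22 (A/G, transition).
Of the 4 differences, 3 transitions and 1 transversion over 24 sites: P = 3/24 = 0.125000, Q = 1/24 = 0.041667.
d = −0.5·ln(0.708333) − 0.25·ln(0.916666) = −0.5·(-0.344841) − 0.25·(-0.087012) = 0.1942.

0.1942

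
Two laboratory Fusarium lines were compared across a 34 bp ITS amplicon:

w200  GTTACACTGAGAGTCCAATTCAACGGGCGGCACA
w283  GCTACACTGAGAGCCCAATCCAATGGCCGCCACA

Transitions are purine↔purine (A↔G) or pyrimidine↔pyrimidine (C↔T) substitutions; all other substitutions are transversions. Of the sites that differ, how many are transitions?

4

Differing sites — 2:T/C (Ti); 14:T/C (Ti); 20:T/C (Ti); 24:C/T (Ti); 27:G/C (Tv); 30:G/C (Tv).
Of the 6 differences, 4 transitions and 2 transversions, so the answer is 4.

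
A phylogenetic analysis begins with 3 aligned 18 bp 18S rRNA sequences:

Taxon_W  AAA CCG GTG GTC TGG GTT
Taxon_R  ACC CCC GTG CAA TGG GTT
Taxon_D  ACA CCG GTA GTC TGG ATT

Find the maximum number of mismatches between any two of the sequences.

7

Pairwise Hamming distances:
  Taxon_W vs Taxon_R: 6
  Taxon_W vs Taxon_D: 3
  Taxon_R vs Taxon_D: 7
The largest is 7, between Taxon_R and Taxon_D.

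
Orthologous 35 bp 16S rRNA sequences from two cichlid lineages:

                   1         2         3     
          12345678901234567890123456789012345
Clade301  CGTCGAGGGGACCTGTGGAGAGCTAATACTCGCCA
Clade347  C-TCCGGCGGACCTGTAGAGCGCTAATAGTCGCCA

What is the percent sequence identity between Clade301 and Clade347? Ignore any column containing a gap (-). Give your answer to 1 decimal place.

Excluding the 1 gap column leaves 34 comparable sites.
The sequences differ at positions 5 (G/C), 6 (A/G), 8 (G/C), 17 (G/A), 21 (A/C), 29 (C/G).
28 of the 34 comparable sites match, so the percent identity is 28/34 × 100 = 82.4%.

82.4%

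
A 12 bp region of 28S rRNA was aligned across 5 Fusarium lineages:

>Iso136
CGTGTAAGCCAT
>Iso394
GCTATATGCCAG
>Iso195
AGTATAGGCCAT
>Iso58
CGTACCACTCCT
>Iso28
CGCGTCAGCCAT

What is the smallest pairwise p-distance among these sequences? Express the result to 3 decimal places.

0.167

Pairwise Hamming distances:
  Iso136 vs Iso394: 5
  Iso136 vs Iso195: 3
  Iso136 vs Iso58: 6
  Iso136 vs Iso28: 2
  Iso394 vs Iso195: 4
  Iso394 vs Iso58: 9
  Iso394 vs Iso28: 7
  Iso195 vs Iso58: 7
  Iso195 vs Iso28: 5
  Iso58 vs Iso28: 6
The smallest is 2 mismatches, between Iso136 and Iso28; p = 2/12 = 0.167.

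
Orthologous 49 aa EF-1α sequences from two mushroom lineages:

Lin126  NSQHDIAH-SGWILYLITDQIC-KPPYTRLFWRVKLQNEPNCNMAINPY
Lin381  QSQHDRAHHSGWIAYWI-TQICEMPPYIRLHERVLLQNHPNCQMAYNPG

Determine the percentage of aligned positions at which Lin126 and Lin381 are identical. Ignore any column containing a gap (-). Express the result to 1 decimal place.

69.6%

Excluding the 3 gap columns leaves 46 comparable sites.
The sequences differ at positions 1 (N/Q), 6 (I/R), 14 (L/A), 16 (L/W), 19 (D/T), 24 (K/M), 28 (T/I), 31 (F/H), 32 (W/E), 35 (K/L), 39 (E/H), 43 (N/Q), 46 (I/Y), 49 (Y/G).
32 of the 46 comparable sites match, so the percent identity is 32/46 × 100 = 69.6%.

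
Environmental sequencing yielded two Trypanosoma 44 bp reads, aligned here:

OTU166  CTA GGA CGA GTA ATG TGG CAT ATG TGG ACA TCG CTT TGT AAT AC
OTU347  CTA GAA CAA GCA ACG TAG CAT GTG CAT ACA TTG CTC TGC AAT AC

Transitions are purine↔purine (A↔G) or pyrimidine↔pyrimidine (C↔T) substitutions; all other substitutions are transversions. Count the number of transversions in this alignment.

Mismatches occur at site 5 (G↔A, transition), site 8 (G↔A, transition), site 11 (T↔C, transition), site 14 (T↔C, transition), site 17 (G↔A, transition), site 22 (A↔G, transition), site 25 (T↔C, transition), site 26 (G↔A, transition), site 27 (G↔T, transversion), site 32 (C↔T, transition), site 36 (T↔C, transition), site 39 (T↔C, transition).
Of the 12 differences, 11 transitions and 1 transversion, so the answer is 1.

1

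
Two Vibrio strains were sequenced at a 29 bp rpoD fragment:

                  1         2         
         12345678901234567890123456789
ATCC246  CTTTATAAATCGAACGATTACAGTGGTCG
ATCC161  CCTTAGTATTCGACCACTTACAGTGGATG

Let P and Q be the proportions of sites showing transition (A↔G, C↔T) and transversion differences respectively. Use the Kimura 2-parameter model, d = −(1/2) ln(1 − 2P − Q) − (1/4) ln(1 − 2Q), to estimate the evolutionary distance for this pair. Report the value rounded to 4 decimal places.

0.4006

Mismatches occur at site 2 (T→C, transition), site 6 (T→G, transversion), site 7 (A→T, transversion), site 9 (A→T, transversion), site 14 (A→C, transversion), site 16 (G→A, transition), site 17 (A→C, transversion), site 27 (T→A, transversion), site 28 (C→T, transition).
Of the 9 differences, 3 transitions and 6 transversions over 29 sites: P = 3/29 = 0.103448, Q = 6/29 = 0.206897.
d = −0.5·ln(0.586207) − 0.25·ln(0.586206) = −0.5·(-0.534082) − 0.25·(-0.534084) = 0.4006.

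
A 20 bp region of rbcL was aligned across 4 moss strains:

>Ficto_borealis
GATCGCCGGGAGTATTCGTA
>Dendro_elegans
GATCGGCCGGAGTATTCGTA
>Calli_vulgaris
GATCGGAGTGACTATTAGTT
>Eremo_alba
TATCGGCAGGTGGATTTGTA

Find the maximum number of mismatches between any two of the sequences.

Pairwise Hamming distances:
  Ficto_borealis vs Dendro_elegans: 2
  Ficto_borealis vs Calli_vulgaris: 6
  Ficto_borealis vs Eremo_alba: 6
  Dendro_elegans vs Calli_vulgaris: 6
  Dendro_elegans vs Eremo_alba: 5
  Calli_vulgaris vs Eremo_alba: 9
The largest is 9, between Calli_vulgaris and Eremo_alba.

9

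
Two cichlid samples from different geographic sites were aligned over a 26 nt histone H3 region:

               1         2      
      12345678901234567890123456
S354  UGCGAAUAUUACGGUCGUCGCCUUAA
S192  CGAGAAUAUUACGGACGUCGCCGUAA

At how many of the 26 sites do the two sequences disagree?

4

Mismatches occur at site 1 (U/C), site 3 (C/A), site 15 (U/A), site 23 (U/G).
That gives 4 mismatches out of 26 aligned sites, so the Hamming distance is 4.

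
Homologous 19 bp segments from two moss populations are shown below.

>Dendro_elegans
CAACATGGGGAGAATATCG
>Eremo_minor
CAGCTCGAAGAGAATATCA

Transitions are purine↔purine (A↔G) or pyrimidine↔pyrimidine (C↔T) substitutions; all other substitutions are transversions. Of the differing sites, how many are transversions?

Differing sites — 3:A/G (Ti); 5:A/T (Tv); 6:T/C (Ti); 8:G/A (Ti); 9:G/A (Ti); 19:G/A (Ti).
Of the 6 differences, 5 transitions and 1 transversion, so the answer is 1.

1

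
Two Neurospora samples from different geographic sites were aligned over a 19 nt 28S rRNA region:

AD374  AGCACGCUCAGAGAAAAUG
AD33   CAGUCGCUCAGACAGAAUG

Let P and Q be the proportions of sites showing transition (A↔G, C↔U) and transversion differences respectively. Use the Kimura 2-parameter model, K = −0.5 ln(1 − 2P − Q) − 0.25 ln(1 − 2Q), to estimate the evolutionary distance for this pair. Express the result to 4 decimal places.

0.4099

Mismatches occur at site 1 (A↔C, transversion), site 2 (G↔A, transition), site 3 (C↔G, transversion), site 4 (A↔U, transversion), site 13 (G↔C, transversion), site 15 (A↔G, transition).
Of the 6 differences, 2 transitions and 4 transversions over 19 sites: P = 2/19 = 0.105263, Q = 4/19 = 0.210526.
d = −0.5·ln(0.578948) − 0.25·ln(0.578948) = −0.5·(-0.546543) − 0.25·(-0.546543) = 0.4099.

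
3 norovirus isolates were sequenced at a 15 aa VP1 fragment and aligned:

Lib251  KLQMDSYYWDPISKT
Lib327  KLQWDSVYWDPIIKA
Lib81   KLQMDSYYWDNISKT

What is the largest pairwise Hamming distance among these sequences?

Pairwise Hamming distances:
  Lib251 vs Lib327: 4
  Lib251 vs Lib81: 1
  Lib327 vs Lib81: 5
The largest is 5, between Lib327 and Lib81.

5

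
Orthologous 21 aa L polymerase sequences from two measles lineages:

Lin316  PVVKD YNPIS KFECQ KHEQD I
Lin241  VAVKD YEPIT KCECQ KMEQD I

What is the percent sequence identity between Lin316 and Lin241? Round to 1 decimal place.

71.4%

The sequences differ at positions 1 (P/V), 2 (V/A), 7 (N/E), 10 (S/T), 12 (F/C), 17 (H/M).
15 of the 21 sites match, so the percent identity is 15/21 × 100 = 71.4%.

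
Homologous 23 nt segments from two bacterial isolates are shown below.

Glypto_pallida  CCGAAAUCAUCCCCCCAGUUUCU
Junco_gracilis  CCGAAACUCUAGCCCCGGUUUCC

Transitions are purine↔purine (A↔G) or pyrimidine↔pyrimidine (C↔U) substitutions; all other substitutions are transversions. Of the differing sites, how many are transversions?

3

The sequences differ at positions 7 (U/C, transition), 8 (C/U, transition), 9 (A/C, transversion), 11 (C/A, transversion), 12 (C/G, transversion), 17 (A/G, transition), 23 (U/C, transition).
Of the 7 differences, 4 transitions and 3 transversions, so the answer is 3.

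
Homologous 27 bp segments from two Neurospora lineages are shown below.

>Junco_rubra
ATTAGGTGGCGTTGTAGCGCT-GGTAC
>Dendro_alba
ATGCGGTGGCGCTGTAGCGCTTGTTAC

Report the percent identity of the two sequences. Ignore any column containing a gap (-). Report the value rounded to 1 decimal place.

84.6%

Excluding the 1 gap column leaves 26 comparable sites.
Mismatches occur at site 3 (T↔G), site 4 (A↔C), site 12 (T↔C), site 24 (G↔T).
22 of the 26 comparable sites match, so the percent identity is 22/26 × 100 = 84.6%.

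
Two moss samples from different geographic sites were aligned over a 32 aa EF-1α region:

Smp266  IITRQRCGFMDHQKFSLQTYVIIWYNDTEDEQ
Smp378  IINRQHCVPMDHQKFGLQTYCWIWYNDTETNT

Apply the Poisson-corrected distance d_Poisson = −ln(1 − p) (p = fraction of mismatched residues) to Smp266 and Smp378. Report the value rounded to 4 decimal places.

0.3747

Differing sites — 3:T/N; 6:R/H; 8:G/V; 9:F/P; 16:S/G; 21:V/C; 22:I/W; 30:D/T; 31:E/N; 32:Q/T.
p = 10/32 = 0.312500.
d = −ln(1 − 0.312500) = −ln(0.687500) = 0.3747.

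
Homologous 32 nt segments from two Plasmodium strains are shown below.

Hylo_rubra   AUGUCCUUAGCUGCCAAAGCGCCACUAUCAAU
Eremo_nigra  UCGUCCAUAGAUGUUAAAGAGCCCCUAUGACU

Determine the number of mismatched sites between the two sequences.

Mismatches occur at site 1 (A→U), site 2 (U→C), site 7 (U→A), site 11 (C→A), site 14 (C→U), site 15 (C→U), site 20 (C→A), site 24 (A→C), site 29 (C→G), site 31 (A→C).
That gives 10 mismatches out of 32 aligned sites, so the Hamming distance is 10.

10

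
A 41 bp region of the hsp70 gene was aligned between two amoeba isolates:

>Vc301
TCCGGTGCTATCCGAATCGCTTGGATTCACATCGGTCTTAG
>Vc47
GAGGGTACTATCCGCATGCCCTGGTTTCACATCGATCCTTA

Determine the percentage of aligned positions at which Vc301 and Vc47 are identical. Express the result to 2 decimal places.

68.29%

The sequences differ at positions 1 (T/G), 2 (C/A), 3 (C/G), 7 (G/A), 15 (A/C), 18 (C/G), 19 (G/C), 21 (T/C), 25 (A/T), 35 (G/A), 38 (T/C), 40 (A/T), 41 (G/A).
28 of the 41 sites match, so the percent identity is 28/41 × 100 = 68.29%.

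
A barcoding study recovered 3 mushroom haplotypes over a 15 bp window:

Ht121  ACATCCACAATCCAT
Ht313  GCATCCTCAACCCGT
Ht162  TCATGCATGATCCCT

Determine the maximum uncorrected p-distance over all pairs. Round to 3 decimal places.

Pairwise Hamming distances:
  Ht121 vs Ht313: 4
  Ht121 vs Ht162: 5
  Ht313 vs Ht162: 7
The largest is 7 mismatches, between Ht313 and Ht162; p = 7/15 = 0.467.

0.467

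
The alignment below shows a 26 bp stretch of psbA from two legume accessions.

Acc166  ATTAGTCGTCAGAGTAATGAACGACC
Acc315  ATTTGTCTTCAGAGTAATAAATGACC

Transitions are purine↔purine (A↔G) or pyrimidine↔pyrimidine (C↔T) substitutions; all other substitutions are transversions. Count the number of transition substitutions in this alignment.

The sequences differ at positions 4 (A/T, transversion), 8 (G/T, transversion), 19 (G/A, transition), 22 (C/T, transition).
Of the 4 differences, 2 transitions and 2 transversions, so the answer is 2.

2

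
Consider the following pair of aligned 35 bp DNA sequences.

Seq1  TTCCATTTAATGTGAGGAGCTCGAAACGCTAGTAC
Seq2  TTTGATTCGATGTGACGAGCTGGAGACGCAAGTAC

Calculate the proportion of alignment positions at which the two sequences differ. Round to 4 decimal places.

0.2286

Mismatches occur at site 3 (C/T), site 4 (C/G), site 8 (T/C), site 9 (A/G), site 16 (G/C), site 22 (C/G), site 25 (A/G), site 30 (T/A).
There are 8 differences over 35 sites, so p = 8/35 = 0.2286.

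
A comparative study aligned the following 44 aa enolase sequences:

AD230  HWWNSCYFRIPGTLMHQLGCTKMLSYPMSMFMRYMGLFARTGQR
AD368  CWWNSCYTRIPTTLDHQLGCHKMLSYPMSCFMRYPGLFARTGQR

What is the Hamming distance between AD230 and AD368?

Differing sites — 1:H/C; 8:F/T; 12:G/T; 15:M/D; 21:T/H; 30:M/C; 35:M/P.
That gives 7 mismatches out of 44 aligned sites, so the Hamming distance is 7.

7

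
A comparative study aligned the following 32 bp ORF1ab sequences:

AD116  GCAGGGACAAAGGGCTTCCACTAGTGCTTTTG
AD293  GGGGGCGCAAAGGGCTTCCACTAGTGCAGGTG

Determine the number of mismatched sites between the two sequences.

The sequences differ at positions 2 (C/G), 3 (A/G), 6 (G/C), 7 (A/G), 28 (T/A), 29 (T/G), 30 (T/G).
That gives 7 mismatches out of 32 aligned sites, so the Hamming distance is 7.

7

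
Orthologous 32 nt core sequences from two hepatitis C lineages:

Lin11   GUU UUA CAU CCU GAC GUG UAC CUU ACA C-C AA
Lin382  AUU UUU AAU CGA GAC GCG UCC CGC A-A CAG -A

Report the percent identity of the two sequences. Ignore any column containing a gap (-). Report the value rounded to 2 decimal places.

Excluding the 3 gap columns leaves 29 comparable sites.
Mismatches occur at site 1 (G→A), site 6 (A→U), site 7 (C→A), site 11 (C→G), site 12 (U→A), site 17 (U→C), site 20 (A→C), site 23 (U→G), site 24 (U→C), site 30 (C→G).
19 of the 29 comparable sites match, so the percent identity is 19/29 × 100 = 65.52%.

65.52%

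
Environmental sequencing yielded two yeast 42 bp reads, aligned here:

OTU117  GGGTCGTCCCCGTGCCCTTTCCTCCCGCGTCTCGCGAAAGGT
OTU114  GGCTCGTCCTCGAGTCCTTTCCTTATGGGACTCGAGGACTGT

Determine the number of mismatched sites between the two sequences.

The sequences differ at positions 3 (G/C), 10 (C/T), 13 (T/A), 15 (C/T), 24 (C/T), 25 (C/A), 26 (C/T), 28 (C/G), 30 (T/A), 35 (C/A), 37 (A/G), 39 (A/C), 40 (G/T).
That gives 13 mismatches out of 42 aligned sites, so the Hamming distance is 13.

13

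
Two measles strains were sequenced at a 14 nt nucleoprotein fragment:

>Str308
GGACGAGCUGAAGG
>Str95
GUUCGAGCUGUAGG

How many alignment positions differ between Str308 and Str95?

Mismatches occur at site 2 (G↔U), site 3 (A↔U), site 11 (A↔U).
That gives 3 mismatches out of 14 aligned sites, so the Hamming distance is 3.

3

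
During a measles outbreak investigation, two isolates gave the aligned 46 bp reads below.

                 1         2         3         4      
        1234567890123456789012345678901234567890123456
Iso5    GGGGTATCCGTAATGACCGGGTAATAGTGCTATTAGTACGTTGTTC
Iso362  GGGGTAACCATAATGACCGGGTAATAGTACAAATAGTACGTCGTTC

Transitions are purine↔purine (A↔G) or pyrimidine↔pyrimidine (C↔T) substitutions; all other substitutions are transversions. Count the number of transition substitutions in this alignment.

3

The sequences differ at positions 7 (T/A, transversion), 10 (G/A, transition), 29 (G/A, transition), 31 (T/A, transversion), 33 (T/A, transversion), 42 (T/C, transition).
Of the 6 differences, 3 transitions and 3 transversions, so the answer is 3.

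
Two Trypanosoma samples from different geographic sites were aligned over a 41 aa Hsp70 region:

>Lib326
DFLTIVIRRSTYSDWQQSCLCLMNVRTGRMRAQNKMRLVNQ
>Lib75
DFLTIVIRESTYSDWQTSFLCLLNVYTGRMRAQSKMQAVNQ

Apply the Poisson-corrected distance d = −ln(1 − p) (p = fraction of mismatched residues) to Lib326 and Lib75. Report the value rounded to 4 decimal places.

0.2171

Mismatches occur at site 9 (R→E), site 17 (Q→T), site 19 (C→F), site 23 (M→L), site 26 (R→Y), site 34 (N→S), site 37 (R→Q), site 38 (L→A).
p = 8/41 = 0.195122.
d = −ln(1 − 0.195122) = −ln(0.804878) = 0.2171.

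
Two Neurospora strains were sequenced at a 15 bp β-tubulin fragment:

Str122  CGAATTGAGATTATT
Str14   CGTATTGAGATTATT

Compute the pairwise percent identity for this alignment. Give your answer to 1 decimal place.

Differing sites — 3:A/T.
14 of the 15 sites match, so the percent identity is 14/15 × 100 = 93.3%.

93.3%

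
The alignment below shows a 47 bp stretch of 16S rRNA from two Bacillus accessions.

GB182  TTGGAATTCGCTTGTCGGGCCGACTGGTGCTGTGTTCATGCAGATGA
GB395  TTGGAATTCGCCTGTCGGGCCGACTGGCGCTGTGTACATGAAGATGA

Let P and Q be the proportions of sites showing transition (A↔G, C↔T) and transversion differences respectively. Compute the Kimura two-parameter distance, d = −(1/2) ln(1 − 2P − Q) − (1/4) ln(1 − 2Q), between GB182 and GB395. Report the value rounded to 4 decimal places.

0.0905

Mismatches occur at site 12 (T/C, transition), site 28 (T/C, transition), site 36 (T/A, transversion), site 41 (C/A, transversion).
Of the 4 differences, 2 transitions and 2 transversions over 47 sites: P = 2/47 = 0.042553, Q = 2/47 = 0.042553.
d = −0.5·ln(0.872341) − 0.25·ln(0.914894) = −0.5·(-0.136575) − 0.25·(-0.088947) = 0.0905.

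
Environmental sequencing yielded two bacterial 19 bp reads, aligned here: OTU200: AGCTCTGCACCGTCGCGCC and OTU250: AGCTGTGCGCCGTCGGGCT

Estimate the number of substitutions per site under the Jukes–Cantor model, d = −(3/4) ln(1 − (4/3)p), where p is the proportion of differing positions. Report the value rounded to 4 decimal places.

0.2471

Mismatches occur at site 5 (C→G), site 9 (A→G), site 16 (C→G), site 19 (C→T).
p = 4/19 = 0.210526.
d = −0.75 · ln(1 − (4/3)·0.210526) = −0.75 · ln(0.719299) = −0.75 · (-0.329478) = 0.2471.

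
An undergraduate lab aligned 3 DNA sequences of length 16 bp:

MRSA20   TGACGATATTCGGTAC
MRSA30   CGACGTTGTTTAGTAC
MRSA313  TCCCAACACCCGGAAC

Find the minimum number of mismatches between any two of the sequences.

Pairwise Hamming distances:
  MRSA20 vs MRSA30: 5
  MRSA20 vs MRSA313: 7
  MRSA30 vs MRSA313: 12
The smallest is 5, between MRSA20 and MRSA30.

5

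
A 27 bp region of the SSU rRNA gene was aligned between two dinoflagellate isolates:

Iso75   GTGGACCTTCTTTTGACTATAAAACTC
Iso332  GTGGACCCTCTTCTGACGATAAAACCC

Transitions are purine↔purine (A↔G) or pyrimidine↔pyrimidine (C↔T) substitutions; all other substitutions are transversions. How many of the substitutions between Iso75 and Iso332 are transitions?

Differing sites — 8:T/C (Ti); 13:T/C (Ti); 18:T/G (Tv); 26:T/C (Ti).
Of the 4 differences, 3 transitions and 1 transversion, so the answer is 3.

3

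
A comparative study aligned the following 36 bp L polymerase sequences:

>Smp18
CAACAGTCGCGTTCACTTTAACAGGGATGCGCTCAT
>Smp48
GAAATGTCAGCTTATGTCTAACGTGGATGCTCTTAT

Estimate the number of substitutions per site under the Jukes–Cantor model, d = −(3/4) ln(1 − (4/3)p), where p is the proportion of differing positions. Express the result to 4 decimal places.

Mismatches occur at site 1 (C↔G), site 4 (C↔A), site 5 (A↔T), site 9 (G↔A), site 10 (C↔G), site 11 (G↔C), site 14 (C↔A), site 15 (A↔T), site 16 (C↔G), site 18 (T↔C), site 23 (A↔G), site 24 (G↔T), site 31 (G↔T), site 34 (C↔T).
p = 14/36 = 0.388889.
d = −0.75 · ln(1 − (4/3)·0.388889) = −0.75 · ln(0.481481) = −0.75 · (-0.730889) = 0.5482.

0.5482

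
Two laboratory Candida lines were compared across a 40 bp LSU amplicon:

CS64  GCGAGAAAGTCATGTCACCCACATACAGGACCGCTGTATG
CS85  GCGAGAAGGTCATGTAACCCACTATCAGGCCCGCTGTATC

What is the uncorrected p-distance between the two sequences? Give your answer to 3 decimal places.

0.175

Differing sites — 8:A/G; 16:C/A; 23:A/T; 24:T/A; 25:A/T; 30:A/C; 40:G/C.
There are 7 differences over 40 sites, so p = 7/40 = 0.175.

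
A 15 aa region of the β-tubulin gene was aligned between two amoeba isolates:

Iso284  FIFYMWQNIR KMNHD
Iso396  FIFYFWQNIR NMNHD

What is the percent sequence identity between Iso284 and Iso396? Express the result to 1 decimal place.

86.7%

Differing sites — 5:M/F; 11:K/N.
13 of the 15 sites match, so the percent identity is 13/15 × 100 = 86.7%.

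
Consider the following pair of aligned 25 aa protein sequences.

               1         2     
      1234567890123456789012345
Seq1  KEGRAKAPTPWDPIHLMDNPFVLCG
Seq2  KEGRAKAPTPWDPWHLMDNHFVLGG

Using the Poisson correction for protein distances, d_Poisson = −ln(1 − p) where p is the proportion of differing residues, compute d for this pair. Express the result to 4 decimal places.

Differing sites — 14:I/W; 20:P/H; 24:C/G.
p = 3/25 = 0.120000.
d = −ln(1 − 0.120000) = −ln(0.880000) = 0.1278.

0.1278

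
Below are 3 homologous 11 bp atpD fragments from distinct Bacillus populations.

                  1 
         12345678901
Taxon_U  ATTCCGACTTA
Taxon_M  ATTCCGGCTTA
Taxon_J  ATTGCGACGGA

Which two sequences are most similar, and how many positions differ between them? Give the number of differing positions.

1

Pairwise Hamming distances:
  Taxon_U vs Taxon_M: 1
  Taxon_U vs Taxon_J: 3
  Taxon_M vs Taxon_J: 4
The smallest is 1, between Taxon_U and Taxon_M.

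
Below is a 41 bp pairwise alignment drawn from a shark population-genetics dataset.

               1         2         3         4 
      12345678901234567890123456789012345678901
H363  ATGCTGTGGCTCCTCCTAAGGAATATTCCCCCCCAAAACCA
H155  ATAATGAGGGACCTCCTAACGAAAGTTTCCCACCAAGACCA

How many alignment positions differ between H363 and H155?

Differing sites — 3:G/A; 4:C/A; 7:T/A; 10:C/G; 11:T/A; 20:G/C; 24:T/A; 25:A/G; 28:C/T; 32:C/A; 37:A/G.
That gives 11 mismatches out of 41 aligned sites, so the Hamming distance is 11.

11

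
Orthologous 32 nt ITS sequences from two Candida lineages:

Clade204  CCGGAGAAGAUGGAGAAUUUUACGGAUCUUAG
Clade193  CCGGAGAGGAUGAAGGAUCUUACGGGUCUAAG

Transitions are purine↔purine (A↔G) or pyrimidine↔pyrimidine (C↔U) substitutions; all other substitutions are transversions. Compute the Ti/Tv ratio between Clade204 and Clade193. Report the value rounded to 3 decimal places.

Differing sites — 8:A/G (Ti); 13:G/A (Ti); 16:A/G (Ti); 19:U/C (Ti); 26:A/G (Ti); 30:U/A (Tv).
Of the 6 differences, 5 transitions and 1 transversion, so Ti/Tv = 5/1 = 5.000.

5.000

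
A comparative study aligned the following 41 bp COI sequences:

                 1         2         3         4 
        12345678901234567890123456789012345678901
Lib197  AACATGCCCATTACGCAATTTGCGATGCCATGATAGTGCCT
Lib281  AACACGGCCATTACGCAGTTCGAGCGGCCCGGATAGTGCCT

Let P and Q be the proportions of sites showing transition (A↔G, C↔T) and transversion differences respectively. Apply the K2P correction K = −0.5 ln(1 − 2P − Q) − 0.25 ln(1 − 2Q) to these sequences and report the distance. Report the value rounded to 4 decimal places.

0.2597

Differing sites — 5:T/C (Ti); 7:C/G (Tv); 18:A/G (Ti); 21:T/C (Ti); 23:C/A (Tv); 25:A/C (Tv); 26:T/G (Tv); 30:A/C (Tv); 31:T/G (Tv).
Of the 9 differences, 3 transitions and 6 transversions over 41 sites: P = 3/41 = 0.073171, Q = 6/41 = 0.146341.
d = −0.5·ln(0.707317) − 0.25·ln(0.707318) = −0.5·(-0.346276) − 0.25·(-0.346275) = 0.2597.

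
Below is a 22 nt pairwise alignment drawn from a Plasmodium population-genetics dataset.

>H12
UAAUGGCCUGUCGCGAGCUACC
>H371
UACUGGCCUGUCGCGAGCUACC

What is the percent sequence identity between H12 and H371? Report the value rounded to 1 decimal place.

Differing sites — 3:A/C.
21 of the 22 sites match, so the percent identity is 21/22 × 100 = 95.5%.

95.5%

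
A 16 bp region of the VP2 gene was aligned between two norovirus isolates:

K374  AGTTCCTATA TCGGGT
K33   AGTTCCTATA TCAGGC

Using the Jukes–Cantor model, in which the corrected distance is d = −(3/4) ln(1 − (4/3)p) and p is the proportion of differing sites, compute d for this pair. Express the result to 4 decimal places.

0.1367

The sequences differ at positions 13 (G/A), 16 (T/C).
p = 2/16 = 0.125000.
d = −0.75 · ln(1 − (4/3)·0.125000) = −0.75 · ln(0.833333) = −0.75 · (-0.182322) = 0.1367.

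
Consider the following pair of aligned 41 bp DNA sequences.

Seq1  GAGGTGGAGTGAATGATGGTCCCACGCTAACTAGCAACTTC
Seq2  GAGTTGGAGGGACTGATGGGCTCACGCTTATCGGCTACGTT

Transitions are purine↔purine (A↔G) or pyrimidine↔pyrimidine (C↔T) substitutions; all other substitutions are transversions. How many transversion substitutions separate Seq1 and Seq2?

Differing sites — 4:G/T (Tv); 10:T/G (Tv); 13:A/C (Tv); 20:T/G (Tv); 22:C/T (Ti); 29:A/T (Tv); 31:C/T (Ti); 32:T/C (Ti); 33:A/G (Ti); 36:A/T (Tv); 39:T/G (Tv); 41:C/T (Ti).
Of the 12 differences, 5 transitions and 7 transversions, so the answer is 7.

7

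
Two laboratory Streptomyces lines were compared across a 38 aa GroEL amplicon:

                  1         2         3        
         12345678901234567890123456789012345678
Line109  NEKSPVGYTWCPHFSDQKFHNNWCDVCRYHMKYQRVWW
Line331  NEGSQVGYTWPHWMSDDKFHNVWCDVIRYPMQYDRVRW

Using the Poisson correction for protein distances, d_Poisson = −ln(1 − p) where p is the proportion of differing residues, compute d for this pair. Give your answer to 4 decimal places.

0.4187

Mismatches occur at site 3 (K/G), site 5 (P/Q), site 11 (C/P), site 12 (P/H), site 13 (H/W), site 14 (F/M), site 17 (Q/D), site 22 (N/V), site 27 (C/I), site 30 (H/P), site 32 (K/Q), site 34 (Q/D), site 37 (W/R).
p = 13/38 = 0.342105.
d = −ln(1 − 0.342105) = −ln(0.657895) = 0.4187.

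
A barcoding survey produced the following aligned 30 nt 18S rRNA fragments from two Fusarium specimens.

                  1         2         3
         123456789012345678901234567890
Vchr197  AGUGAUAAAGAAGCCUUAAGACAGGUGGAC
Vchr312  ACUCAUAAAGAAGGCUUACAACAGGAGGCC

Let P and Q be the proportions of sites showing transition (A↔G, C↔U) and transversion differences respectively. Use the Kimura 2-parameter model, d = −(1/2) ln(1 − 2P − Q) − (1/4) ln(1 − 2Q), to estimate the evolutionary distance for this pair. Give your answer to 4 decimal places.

0.2828

Mismatches occur at site 2 (G/C, transversion), site 4 (G/C, transversion), site 14 (C/G, transversion), site 19 (A/C, transversion), site 20 (G/A, transition), site 26 (U/A, transversion), site 29 (A/C, transversion).
Of the 7 differences, 1 transition and 6 transversions over 30 sites: P = 1/30 = 0.033333, Q = 6/30 = 0.200000.
d = −0.5·ln(0.733334) − 0.25·ln(0.600000) = −0.5·(-0.310154) − 0.25·(-0.510826) = 0.2828.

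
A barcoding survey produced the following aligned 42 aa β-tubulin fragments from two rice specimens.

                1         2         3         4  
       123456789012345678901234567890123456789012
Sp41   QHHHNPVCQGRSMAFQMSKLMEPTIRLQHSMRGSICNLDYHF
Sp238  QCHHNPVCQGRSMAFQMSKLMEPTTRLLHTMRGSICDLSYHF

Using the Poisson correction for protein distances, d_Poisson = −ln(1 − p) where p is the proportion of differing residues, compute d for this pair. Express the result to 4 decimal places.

Mismatches occur at site 2 (H/C), site 25 (I/T), site 28 (Q/L), site 30 (S/T), site 37 (N/D), site 39 (D/S).
p = 6/42 = 0.142857.
d = −ln(1 − 0.142857) = −ln(0.857143) = 0.1542.

0.1542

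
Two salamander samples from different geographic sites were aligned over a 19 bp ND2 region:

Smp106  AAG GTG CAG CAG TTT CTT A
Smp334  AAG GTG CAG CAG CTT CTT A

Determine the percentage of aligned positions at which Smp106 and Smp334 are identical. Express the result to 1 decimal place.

94.7%

A single mismatch occurs at site 13 (T↔C).
18 of the 19 sites match, so the percent identity is 18/19 × 100 = 94.7%.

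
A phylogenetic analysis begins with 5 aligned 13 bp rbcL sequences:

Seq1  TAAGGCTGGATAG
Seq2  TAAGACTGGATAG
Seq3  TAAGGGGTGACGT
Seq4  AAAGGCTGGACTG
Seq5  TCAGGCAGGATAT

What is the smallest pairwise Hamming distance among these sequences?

Pairwise Hamming distances:
  Seq1 vs Seq2: 1
  Seq1 vs Seq3: 6
  Seq1 vs Seq4: 3
  Seq1 vs Seq5: 3
  Seq2 vs Seq3: 7
  Seq2 vs Seq4: 4
  Seq2 vs Seq5: 4
  Seq3 vs Seq4: 6
  Seq3 vs Seq5: 6
  Seq4 vs Seq5: 6
The smallest is 1, between Seq1 and Seq2.

1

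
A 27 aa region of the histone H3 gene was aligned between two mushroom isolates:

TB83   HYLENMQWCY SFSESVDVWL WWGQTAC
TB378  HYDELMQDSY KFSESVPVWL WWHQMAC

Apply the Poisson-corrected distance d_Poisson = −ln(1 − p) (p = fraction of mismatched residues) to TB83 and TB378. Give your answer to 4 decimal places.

0.3514

The sequences differ at positions 3 (L/D), 5 (N/L), 8 (W/D), 9 (C/S), 11 (S/K), 17 (D/P), 23 (G/H), 25 (T/M).
p = 8/27 = 0.296296.
d = −ln(1 − 0.296296) = −ln(0.703704) = 0.3514.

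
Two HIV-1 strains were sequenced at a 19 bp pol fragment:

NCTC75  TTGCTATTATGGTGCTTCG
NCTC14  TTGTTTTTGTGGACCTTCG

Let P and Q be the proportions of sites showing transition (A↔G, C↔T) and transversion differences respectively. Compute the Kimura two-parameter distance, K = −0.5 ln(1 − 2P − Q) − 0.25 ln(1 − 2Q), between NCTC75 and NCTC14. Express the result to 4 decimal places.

0.3246

The sequences differ at positions 4 (C/T, transition), 6 (A/T, transversion), 9 (A/G, transition), 13 (T/A, transversion), 14 (G/C, transversion).
Of the 5 differences, 2 transitions and 3 transversions over 19 sites: P = 2/19 = 0.105263, Q = 3/19 = 0.157895.
d = −0.5·ln(0.631579) − 0.25·ln(0.684210) = −0.5·(-0.459532) − 0.25·(-0.379490) = 0.3246.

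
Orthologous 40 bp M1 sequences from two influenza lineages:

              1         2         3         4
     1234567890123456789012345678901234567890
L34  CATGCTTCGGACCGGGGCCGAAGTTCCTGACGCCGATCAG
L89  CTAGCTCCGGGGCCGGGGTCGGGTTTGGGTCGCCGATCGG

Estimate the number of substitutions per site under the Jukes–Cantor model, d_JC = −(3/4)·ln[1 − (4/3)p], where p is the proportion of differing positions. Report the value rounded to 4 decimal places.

0.5716

Differing sites — 2:A/T; 3:T/A; 7:T/C; 11:A/G; 12:C/G; 14:G/C; 18:C/G; 19:C/T; 20:G/C; 21:A/G; 22:A/G; 26:C/T; 27:C/G; 28:T/G; 30:A/T; 39:A/G.
p = 16/40 = 0.400000.
d = −0.75 · ln(1 − (4/3)·0.400000) = −0.75 · ln(0.466667) = −0.75 · (-0.762139) = 0.5716.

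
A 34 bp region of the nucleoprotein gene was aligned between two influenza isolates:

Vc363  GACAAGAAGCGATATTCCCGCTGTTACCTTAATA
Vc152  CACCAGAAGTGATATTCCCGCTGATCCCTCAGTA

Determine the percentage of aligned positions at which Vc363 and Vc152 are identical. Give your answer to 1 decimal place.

79.4%

The sequences differ at positions 1 (G/C), 4 (A/C), 10 (C/T), 24 (T/A), 26 (A/C), 30 (T/C), 32 (A/G).
27 of the 34 sites match, so the percent identity is 27/34 × 100 = 79.4%.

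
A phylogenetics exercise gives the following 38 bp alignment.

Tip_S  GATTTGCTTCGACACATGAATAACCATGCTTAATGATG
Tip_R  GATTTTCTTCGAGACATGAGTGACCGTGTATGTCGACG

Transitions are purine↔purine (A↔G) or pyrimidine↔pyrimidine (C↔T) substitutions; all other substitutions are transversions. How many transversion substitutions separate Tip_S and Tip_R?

The sequences differ at positions 6 (G/T, transversion), 13 (C/G, transversion), 20 (A/G, transition), 22 (A/G, transition), 26 (A/G, transition), 29 (C/T, transition), 30 (T/A, transversion), 32 (A/G, transition), 33 (A/T, transversion), 34 (T/C, transition), 37 (T/C, transition).
Of the 11 differences, 7 transitions and 4 transversions, so the answer is 4.

4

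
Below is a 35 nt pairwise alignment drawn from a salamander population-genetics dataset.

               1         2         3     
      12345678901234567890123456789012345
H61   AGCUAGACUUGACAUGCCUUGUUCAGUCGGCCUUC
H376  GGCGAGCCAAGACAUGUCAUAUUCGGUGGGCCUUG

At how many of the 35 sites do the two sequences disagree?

The sequences differ at positions 1 (A/G), 4 (U/G), 7 (A/C), 9 (U/A), 10 (U/A), 17 (C/U), 19 (U/A), 21 (G/A), 25 (A/G), 28 (C/G), 35 (C/G).
That gives 11 mismatches out of 35 aligned sites, so the Hamming distance is 11.

11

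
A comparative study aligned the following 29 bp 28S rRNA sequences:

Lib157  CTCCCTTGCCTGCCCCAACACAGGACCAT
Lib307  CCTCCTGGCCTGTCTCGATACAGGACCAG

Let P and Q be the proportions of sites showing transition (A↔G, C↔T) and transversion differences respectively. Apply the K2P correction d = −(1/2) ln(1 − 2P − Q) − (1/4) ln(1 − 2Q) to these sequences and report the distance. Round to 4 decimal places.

Mismatches occur at site 2 (T↔C, transition), site 3 (C↔T, transition), site 7 (T↔G, transversion), site 13 (C↔T, transition), site 15 (C↔T, transition), site 17 (A↔G, transition), site 19 (C↔T, transition), site 29 (T↔G, transversion).
Of the 8 differences, 6 transitions and 2 transversions over 29 sites: P = 6/29 = 0.206897, Q = 2/29 = 0.068966.
d = −0.5·ln(0.517240) − 0.25·ln(0.862068) = −0.5·(-0.659248) − 0.25·(-0.148421) = 0.3667.

0.3667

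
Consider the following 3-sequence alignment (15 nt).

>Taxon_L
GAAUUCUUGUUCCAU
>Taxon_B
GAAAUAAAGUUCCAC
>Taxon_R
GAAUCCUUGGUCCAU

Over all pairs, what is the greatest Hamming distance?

Pairwise Hamming distances:
  Taxon_L vs Taxon_B: 5
  Taxon_L vs Taxon_R: 2
  Taxon_B vs Taxon_R: 7
The largest is 7, between Taxon_B and Taxon_R.

7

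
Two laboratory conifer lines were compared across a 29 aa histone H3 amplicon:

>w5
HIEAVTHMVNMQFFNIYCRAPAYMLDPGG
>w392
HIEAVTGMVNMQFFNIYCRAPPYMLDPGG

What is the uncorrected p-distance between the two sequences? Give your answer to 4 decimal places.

Mismatches occur at site 7 (H↔G), site 22 (A↔P).
There are 2 differences over 29 sites, so p = 2/29 = 0.0690.

0.0690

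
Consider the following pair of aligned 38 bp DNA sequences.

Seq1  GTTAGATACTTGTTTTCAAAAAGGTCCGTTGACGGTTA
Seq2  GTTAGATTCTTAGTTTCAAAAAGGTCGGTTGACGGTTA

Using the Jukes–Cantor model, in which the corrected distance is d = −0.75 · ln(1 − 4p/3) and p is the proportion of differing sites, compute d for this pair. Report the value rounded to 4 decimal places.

Mismatches occur at site 8 (A/T), site 12 (G/A), site 13 (T/G), site 27 (C/G).
p = 4/38 = 0.105263.
d = −0.75 · ln(1 − (4/3)·0.105263) = −0.75 · ln(0.859649) = −0.75 · (-0.151231) = 0.1134.

0.1134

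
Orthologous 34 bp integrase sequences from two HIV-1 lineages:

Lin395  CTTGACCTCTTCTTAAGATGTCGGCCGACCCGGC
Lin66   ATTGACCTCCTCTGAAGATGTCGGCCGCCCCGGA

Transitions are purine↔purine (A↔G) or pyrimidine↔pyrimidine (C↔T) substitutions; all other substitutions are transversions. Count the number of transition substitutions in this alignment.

1

Differing sites — 1:C/A (Tv); 10:T/C (Ti); 14:T/G (Tv); 28:A/C (Tv); 34:C/A (Tv).
Of the 5 differences, 1 transition and 4 transversions, so the answer is 1.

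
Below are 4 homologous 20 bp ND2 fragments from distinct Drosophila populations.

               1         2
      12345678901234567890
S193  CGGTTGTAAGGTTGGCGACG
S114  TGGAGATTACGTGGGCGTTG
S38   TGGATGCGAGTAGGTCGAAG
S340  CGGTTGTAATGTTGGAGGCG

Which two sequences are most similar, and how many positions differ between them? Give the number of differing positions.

3

Pairwise Hamming distances:
  S193 vs S114: 9
  S193 vs S38: 9
  S193 vs S340: 3
  S114 vs S38: 10
  S114 vs S340: 10
  S38 vs S340: 12
The smallest is 3, between S193 and S340.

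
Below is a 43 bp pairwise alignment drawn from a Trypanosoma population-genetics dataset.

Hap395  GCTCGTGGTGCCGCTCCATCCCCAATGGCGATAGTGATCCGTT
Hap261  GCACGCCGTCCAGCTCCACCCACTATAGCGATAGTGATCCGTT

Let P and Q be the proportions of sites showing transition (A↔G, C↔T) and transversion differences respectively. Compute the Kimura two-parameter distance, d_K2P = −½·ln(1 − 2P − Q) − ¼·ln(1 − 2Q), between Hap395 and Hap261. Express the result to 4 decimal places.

Mismatches occur at site 3 (T↔A, transversion), site 6 (T↔C, transition), site 7 (G↔C, transversion), site 10 (G↔C, transversion), site 12 (C↔A, transversion), site 19 (T↔C, transition), site 22 (C↔A, transversion), site 24 (A↔T, transversion), site 27 (G↔A, transition).
Of the 9 differences, 3 transitions and 6 transversions over 43 sites: P = 3/43 = 0.069767, Q = 6/43 = 0.139535.
d = −0.5·ln(0.720931) − 0.25·ln(0.720930) = −0.5·(-0.327212) − 0.25·(-0.327213) = 0.2454.

0.2454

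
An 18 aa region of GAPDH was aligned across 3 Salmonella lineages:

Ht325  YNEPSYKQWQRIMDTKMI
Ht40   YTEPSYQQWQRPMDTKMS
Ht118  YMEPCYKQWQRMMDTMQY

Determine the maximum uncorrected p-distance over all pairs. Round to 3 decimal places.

Pairwise Hamming distances:
  Ht325 vs Ht40: 4
  Ht325 vs Ht118: 6
  Ht40 vs Ht118: 7
The largest is 7 mismatches, between Ht40 and Ht118; p = 7/18 = 0.389.

0.389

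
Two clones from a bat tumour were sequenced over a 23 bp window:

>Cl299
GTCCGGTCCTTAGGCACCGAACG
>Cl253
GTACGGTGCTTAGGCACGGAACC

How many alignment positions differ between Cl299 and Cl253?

4

Differing sites — 3:C/A; 8:C/G; 18:C/G; 23:G/C.
That gives 4 mismatches out of 23 aligned sites, so the Hamming distance is 4.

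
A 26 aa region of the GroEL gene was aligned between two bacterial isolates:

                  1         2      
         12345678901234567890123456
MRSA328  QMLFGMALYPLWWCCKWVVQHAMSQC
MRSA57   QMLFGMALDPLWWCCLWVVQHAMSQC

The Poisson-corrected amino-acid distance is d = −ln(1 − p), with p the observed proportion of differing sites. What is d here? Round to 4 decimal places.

The sequences differ at positions 9 (Y/D), 16 (K/L).
p = 2/26 = 0.076923.
d = −ln(1 − 0.076923) = −ln(0.923077) = 0.0800.

0.0800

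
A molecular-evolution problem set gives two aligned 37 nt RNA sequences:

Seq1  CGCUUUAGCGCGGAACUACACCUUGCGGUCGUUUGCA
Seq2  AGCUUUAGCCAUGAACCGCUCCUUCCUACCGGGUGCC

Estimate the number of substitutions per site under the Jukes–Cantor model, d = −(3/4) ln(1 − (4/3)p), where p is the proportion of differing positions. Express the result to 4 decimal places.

0.5266

The sequences differ at positions 1 (C/A), 10 (G/C), 11 (C/A), 12 (G/U), 17 (U/C), 18 (A/G), 20 (A/U), 25 (G/C), 27 (G/U), 28 (G/A), 29 (U/C), 32 (U/G), 33 (U/G), 37 (A/C).
p = 14/37 = 0.378378.
d = −0.75 · ln(1 − (4/3)·0.378378) = −0.75 · ln(0.495496) = −0.75 · (-0.702196) = 0.5266.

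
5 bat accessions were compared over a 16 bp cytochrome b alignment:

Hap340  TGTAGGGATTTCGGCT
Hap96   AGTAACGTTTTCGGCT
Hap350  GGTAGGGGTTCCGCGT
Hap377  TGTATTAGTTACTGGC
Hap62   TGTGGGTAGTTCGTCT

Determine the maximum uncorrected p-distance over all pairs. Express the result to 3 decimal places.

0.688

Pairwise Hamming distances:
  Hap340 vs Hap96: 4
  Hap340 vs Hap350: 5
  Hap340 vs Hap377: 8
  Hap340 vs Hap62: 4
  Hap96 vs Hap350: 7
  Hap96 vs Hap377: 9
  Hap96 vs Hap62: 8
  Hap350 vs Hap377: 8
  Hap350 vs Hap62: 8
  Hap377 vs Hap62: 11
The largest is 11 mismatches, between Hap377 and Hap62; p = 11/16 = 0.688.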